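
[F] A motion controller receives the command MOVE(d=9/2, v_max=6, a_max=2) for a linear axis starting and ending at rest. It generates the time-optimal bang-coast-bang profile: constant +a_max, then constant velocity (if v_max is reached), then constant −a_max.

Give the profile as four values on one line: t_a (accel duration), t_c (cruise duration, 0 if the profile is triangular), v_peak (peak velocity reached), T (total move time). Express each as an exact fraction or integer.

v_max²/a_max = 6²/2 = 18
9/2 < 18 → triangular
v_peak = √(9/2·2) = √9 = 3
t_a = 3/2; t_c = 0
T = 2·3/2 = 3

t_a=3/2 t_c=0 v_peak=3 T=3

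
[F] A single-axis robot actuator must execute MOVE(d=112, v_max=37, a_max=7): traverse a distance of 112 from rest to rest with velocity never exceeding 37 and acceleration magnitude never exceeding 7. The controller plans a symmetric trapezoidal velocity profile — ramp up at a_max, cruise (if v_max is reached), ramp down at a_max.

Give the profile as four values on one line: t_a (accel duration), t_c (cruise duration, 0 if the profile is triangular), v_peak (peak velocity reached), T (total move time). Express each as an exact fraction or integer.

t_a=4 t_c=0 v_peak=28 T=8

v_max²/a_max = 37²/7 = 1369/7
112 < 1369/7 so t_c = 0
v_peak = √(112·7) = √784 = 28
t_a = 28/7 = 4; t_c = 0
T = 2·4 = 8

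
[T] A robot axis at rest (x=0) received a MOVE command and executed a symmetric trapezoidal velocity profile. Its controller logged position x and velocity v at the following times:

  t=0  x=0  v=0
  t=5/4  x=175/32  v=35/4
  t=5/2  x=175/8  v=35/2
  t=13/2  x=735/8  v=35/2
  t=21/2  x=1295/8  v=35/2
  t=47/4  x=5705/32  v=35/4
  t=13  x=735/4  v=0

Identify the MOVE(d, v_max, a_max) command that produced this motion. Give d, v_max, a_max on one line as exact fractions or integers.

final state: t=13, x=735/4, v=0 → d = 735/4
a_max = (35/4−0)/(5/4−0) = 7
max v = 35/2 over t∈[5/2,21/2] → v_max = 35/2
check: 35/2·(5/2+8) = 735/4 ✓

d=735/4 v_max=35/2 a_max=7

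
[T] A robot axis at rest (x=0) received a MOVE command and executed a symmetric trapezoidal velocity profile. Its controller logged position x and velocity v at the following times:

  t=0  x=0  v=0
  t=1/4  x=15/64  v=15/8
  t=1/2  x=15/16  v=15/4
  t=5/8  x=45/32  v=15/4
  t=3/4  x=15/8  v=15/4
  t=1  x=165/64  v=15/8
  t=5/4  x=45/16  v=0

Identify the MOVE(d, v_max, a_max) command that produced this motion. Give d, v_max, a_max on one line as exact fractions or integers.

final state: t=5/4, x=45/16, v=0 → d = 45/16
a_max = (15/8−0)/(1/4−0) = 15/2
max v = 15/4 over t∈[1/2,3/4] → v_max = 15/4
check: 15/4·(1/2+1/4) = 45/16 ✓

d=45/16 v_max=15/4 a_max=15/2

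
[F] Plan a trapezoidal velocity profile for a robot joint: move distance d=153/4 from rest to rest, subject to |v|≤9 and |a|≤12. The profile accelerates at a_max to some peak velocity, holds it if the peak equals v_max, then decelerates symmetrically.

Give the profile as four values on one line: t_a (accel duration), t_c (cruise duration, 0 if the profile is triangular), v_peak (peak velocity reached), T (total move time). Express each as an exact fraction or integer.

(v_max)²/a_max = 9²/12 = 27/4
153/4 ≥ 27/4 ⇒ cruise phase
t_a = 9/12 = 3/4; v_peak = 9
d_cruise = 153/4 − 27/4 = 63/2; t_c = (63/2)/9 = 7/2
T = 2·3/4 + 7/2 = 5

t_a=3/4 t_c=7/2 v_peak=9 T=5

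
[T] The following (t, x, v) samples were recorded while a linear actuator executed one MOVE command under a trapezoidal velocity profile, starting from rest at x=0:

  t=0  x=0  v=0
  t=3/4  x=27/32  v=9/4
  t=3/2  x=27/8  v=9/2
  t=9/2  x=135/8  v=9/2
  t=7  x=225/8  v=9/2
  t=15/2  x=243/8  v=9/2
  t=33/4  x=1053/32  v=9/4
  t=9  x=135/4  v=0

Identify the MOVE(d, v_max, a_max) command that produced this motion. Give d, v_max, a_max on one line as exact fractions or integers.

d=135/4 v_max=9/2 a_max=3

final state: t=9, x=135/4, v=0 → d = 135/4
a_max = (9/4−0)/(3/4−0) = 3
max v = 9/2 over t∈[3/2,15/2] → v_max = 9/2
check: 9/2·(3/2+6) = 135/4 ✓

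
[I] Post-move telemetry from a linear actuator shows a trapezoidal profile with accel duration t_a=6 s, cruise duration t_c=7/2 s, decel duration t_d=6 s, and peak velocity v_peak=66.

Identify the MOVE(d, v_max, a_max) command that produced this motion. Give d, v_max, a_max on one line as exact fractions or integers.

d=627 v_max=66 a_max=11

a_max = 66/6 = 11
d_a = ½·66·6 = 198; d_c = 66·7/2 = 231
d = 2·198 + 231 = 627
t_c = 7/2 > 0 so v_max = 66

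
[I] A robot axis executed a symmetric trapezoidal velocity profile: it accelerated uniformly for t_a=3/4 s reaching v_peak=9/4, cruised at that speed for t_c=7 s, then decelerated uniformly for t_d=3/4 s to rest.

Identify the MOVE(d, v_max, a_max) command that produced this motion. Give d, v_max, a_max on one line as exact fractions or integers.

d=279/16 v_max=9/4 a_max=3

a_max = (9/4)/(3/4) = 3
d_a = ½·9/4·3/4 = 27/32; d_c = 9/4·7 = 63/4
d = 2·27/32 + 63/4 = 279/16
t_c = 7 > 0 → v_max = v_peak = 9/4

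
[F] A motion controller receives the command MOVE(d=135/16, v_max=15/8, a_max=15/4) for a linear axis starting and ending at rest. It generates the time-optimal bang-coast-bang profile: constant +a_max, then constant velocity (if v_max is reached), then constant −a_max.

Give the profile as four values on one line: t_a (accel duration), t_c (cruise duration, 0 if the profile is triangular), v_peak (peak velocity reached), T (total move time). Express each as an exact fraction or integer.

vₘ²/aₘ = (15/8)²/(15/4) = 15/16
135/16 ≥ 15/16 so v_max reached
t_a = (15/8)/(15/4) = 1/2; v_peak = 15/8
d_cruise = 135/16 − 15/16 = 15/2; t_c = (15/2)/(15/8) = 4
T = 2·1/2 + 4 = 5

t_a=1/2 t_c=4 v_peak=15/8 T=5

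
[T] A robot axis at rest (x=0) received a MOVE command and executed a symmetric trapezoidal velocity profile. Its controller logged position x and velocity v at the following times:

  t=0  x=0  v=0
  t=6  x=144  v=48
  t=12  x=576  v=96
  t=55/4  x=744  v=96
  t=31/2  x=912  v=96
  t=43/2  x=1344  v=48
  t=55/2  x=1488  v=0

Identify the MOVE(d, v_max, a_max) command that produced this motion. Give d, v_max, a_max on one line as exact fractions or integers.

final state: t=55/2, x=1488, v=0 → d = 1488
a_max = (48−0)/(6−0) = 8
max v = 96 over t∈[12,31/2] → v_max = 96
check: 96·(12+7/2) = 1488 ✓

d=1488 v_max=96 a_max=8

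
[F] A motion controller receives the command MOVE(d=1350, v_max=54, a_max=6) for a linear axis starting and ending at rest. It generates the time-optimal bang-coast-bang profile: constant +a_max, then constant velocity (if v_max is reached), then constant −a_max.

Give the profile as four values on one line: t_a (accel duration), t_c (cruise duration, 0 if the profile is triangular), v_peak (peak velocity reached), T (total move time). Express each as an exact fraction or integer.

t_a=9 t_c=16 v_peak=54 T=34

(v_max)²/a_max = 54²/6 = 486
1350 ≥ 486 → trapezoidal
t_a = 54/6 = 9; v_peak = 54
d_cruise = 1350 − 486 = 864; t_c = 864/54 = 16
T = 2·9 + 16 = 34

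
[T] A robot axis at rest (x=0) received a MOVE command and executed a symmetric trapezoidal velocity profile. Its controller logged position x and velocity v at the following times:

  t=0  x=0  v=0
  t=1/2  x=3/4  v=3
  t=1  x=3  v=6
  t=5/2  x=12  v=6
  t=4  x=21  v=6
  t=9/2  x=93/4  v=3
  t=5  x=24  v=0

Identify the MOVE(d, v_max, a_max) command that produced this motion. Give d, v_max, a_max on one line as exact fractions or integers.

d=24 v_max=6 a_max=6

final state: t=5, x=24, v=0 → d = 24
a_max = (3−0)/(1/2−0) = 6
max v = 6 over t∈[1,4] → v_max = 6
check: 6·(1+3) = 24 ✓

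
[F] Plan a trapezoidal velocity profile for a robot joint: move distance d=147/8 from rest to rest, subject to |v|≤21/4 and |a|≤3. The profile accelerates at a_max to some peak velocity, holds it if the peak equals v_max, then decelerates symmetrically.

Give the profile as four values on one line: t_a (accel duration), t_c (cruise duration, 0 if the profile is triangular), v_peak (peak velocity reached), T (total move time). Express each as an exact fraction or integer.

t_a=7/4 t_c=7/4 v_peak=21/4 T=21/4

(v_max)²/a_max = (21/4)²/3 = 147/16
147/8 ≥ 147/16 → trapezoidal
t_a = (21/4)/3 = 7/4; v_peak = 21/4
d_cruise = 147/8 − 147/16 = 147/16; t_c = (147/16)/(21/4) = 7/4
T = 2·7/4 + 7/4 = 21/4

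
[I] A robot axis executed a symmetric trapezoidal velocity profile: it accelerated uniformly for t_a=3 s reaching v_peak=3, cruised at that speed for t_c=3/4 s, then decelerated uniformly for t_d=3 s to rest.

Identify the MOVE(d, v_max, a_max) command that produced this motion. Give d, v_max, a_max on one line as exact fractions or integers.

d=45/4 v_max=3 a_max=1

a_max = 3/3 = 1
d_a = ½·3·3 = 9/2; d_c = 3·3/4 = 9/4
d = 2·9/2 + 9/4 = 45/4
t_c = 3/4 > 0 → v_max = v_peak = 3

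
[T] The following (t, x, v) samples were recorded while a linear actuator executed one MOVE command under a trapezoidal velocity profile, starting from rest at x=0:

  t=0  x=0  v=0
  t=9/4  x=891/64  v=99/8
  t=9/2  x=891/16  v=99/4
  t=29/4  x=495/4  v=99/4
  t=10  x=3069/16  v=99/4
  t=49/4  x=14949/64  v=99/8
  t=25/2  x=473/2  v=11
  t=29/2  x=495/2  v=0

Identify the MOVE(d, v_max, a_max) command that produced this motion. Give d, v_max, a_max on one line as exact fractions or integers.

d=495/2 v_max=99/4 a_max=11/2

final state: t=29/2, x=495/2, v=0 → d = 495/2
a_max = (99/8−0)/(9/4−0) = 11/2
max v = 99/4 over t∈[9/2,10] → v_max = 99/4
check: 99/4·(9/2+11/2) = 495/2 ✓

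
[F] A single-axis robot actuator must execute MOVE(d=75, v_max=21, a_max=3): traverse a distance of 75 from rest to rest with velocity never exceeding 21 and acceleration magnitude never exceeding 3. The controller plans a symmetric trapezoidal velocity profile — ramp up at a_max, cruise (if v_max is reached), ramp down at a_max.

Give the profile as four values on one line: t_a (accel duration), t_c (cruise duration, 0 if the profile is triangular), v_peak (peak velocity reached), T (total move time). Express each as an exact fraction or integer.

t_a=5 t_c=0 v_peak=15 T=10

(v_max)²/a_max = 21²/3 = 147
75 < 147 ⇒ no cruise
v_peak = √(75·3) = √225 = 15
t_a = 15/3 = 5; t_c = 0
T = 2·5 = 10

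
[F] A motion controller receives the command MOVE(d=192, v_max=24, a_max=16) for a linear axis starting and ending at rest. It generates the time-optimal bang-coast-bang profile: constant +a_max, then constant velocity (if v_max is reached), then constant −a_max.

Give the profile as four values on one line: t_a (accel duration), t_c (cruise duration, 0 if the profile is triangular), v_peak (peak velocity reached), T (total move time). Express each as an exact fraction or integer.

t_a=3/2 t_c=13/2 v_peak=24 T=19/2

(v_max)²/a_max = 24²/16 = 36
192 ≥ 36 → trapezoidal
t_a = 24/16 = 3/2; v_peak = 24
d_cruise = 192 − 36 = 156; t_c = 156/24 = 13/2
T = 2·3/2 + 13/2 = 19/2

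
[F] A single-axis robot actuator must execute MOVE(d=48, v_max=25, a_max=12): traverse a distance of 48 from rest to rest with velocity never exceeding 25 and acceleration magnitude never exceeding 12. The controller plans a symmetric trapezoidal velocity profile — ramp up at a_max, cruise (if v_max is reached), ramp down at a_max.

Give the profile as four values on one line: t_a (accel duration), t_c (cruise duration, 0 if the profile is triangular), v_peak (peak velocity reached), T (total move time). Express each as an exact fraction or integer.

(v_max)²/a_max = 25²/12 = 625/12
48 < 625/12 so t_c = 0
v_peak = √(48·12) = √576 = 24
t_a = 24/12 = 2; t_c = 0
T = 2·2 = 4

t_a=2 t_c=0 v_peak=24 T=4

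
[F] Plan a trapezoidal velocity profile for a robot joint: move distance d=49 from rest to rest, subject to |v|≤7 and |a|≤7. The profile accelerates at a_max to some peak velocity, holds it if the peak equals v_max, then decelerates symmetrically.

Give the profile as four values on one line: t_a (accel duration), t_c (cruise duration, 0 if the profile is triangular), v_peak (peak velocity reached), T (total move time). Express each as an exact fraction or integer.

(v_max)²/a_max = 7²/7 = 7
49 ≥ 7 ⇒ cruise phase
t_a = 7/7 = 1; v_peak = 7
d_cruise = 49 − 7 = 42; t_c = 42/7 = 6
T = 2·1 + 6 = 8

t_a=1 t_c=6 v_peak=7 T=8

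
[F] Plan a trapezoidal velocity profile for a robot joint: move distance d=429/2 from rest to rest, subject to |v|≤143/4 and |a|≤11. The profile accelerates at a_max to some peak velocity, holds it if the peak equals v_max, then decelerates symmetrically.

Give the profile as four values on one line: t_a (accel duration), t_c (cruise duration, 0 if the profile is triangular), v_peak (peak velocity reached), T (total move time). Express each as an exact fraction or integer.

v_max²/a_max = (143/4)²/11 = 1859/16
429/2 ≥ 1859/16 → trapezoidal
t_a = (143/4)/11 = 13/4; v_peak = 143/4
d_cruise = 429/2 − 1859/16 = 1573/16; t_c = (1573/16)/(143/4) = 11/4
T = 2·13/4 + 11/4 = 37/4

t_a=13/4 t_c=11/4 v_peak=143/4 T=37/4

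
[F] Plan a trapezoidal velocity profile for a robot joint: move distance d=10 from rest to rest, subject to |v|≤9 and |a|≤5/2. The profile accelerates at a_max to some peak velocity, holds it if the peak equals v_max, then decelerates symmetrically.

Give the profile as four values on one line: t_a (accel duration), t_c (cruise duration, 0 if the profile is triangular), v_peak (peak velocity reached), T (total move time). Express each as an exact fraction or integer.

(v_max)²/a_max = 9²/(5/2) = 162/5
10 < 162/5 → triangular
v_peak = √(10·5/2) = √25 = 5
t_a = 5/(5/2) = 2; t_c = 0
T = 2·2 = 4

t_a=2 t_c=0 v_peak=5 T=4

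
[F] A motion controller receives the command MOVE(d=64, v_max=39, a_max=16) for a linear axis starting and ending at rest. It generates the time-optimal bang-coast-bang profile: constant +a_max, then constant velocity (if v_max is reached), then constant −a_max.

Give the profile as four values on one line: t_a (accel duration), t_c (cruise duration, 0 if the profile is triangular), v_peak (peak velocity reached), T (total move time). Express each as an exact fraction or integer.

t_a=2 t_c=0 v_peak=32 T=4

vₘ²/aₘ = 39²/16 = 1521/16
64 < 1521/16 ⇒ no cruise
v_peak = √(64·16) = √1024 = 32
t_a = 32/16 = 2; t_c = 0
T = 2·2 = 4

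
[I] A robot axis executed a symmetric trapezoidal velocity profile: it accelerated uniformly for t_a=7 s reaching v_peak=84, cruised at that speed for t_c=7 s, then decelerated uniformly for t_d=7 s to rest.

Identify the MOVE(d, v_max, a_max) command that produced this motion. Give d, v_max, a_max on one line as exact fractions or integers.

a_max = 84/7 = 12
d_a = ½·84·7 = 294; d_c = 84·7 = 588
d = 2·294 + 588 = 1176
t_c = 7 > 0 ⇒ limit active, v_max = 84

d=1176 v_max=84 a_max=12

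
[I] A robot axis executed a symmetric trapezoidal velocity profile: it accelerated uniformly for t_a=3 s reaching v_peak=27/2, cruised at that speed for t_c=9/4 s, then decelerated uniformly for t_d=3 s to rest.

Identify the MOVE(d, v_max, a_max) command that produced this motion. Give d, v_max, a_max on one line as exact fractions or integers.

a_max = (27/2)/3 = 9/2
d_a = ½·27/2·3 = 81/4; d_c = 27/2·9/4 = 243/8
d = 2·81/4 + 243/8 = 567/8
t_c = 9/4 > 0 so v_max = 27/2

d=567/8 v_max=27/2 a_max=9/2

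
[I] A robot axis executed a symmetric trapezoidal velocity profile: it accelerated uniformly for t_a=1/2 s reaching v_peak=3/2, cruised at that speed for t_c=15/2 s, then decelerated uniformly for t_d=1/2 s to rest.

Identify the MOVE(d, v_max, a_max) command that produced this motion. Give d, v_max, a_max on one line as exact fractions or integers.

d=12 v_max=3/2 a_max=3

a_max = (3/2)/(1/2) = 3
d_a = ½·3/2·1/2 = 3/8; d_c = 3/2·15/2 = 45/4
d = 2·3/8 + 45/4 = 12
t_c = 15/2 > 0 → v_max = v_peak = 3/2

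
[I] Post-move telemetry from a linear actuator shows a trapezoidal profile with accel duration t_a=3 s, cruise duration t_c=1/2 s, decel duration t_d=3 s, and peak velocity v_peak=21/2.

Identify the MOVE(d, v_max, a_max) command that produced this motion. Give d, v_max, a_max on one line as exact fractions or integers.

d=147/4 v_max=21/2 a_max=7/2

a_max = (21/2)/3 = 7/2
d_a = ½·21/2·3 = 63/4; d_c = 21/2·1/2 = 21/4
d = 2·63/4 + 21/4 = 147/4
t_c = 1/2 > 0 ⇒ limit active, v_max = 21/2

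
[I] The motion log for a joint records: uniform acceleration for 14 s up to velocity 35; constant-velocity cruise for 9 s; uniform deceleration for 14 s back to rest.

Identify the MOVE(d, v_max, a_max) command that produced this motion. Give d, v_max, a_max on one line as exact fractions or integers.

d=805 v_max=35 a_max=5/2

a_max = 35/14 = 5/2
d_a = ½·35·14 = 245; d_c = 35·9 = 315
d = 2·245 + 315 = 805
t_c = 9 > 0 → v_max = v_peak = 35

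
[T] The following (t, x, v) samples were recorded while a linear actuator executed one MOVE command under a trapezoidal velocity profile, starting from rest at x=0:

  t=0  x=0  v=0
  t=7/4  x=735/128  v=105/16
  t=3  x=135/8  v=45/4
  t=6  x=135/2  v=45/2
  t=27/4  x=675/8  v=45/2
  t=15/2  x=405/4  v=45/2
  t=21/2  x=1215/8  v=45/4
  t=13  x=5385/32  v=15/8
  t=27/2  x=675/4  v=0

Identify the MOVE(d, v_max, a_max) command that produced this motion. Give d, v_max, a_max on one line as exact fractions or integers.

final state: t=27/2, x=675/4, v=0 → d = 675/4
a_max = (105/16−0)/(7/4−0) = 15/4
max v = 45/2 over t∈[6,15/2] → v_max = 45/2
check: 45/2·(6+3/2) = 675/4 ✓

d=675/4 v_max=45/2 a_max=15/4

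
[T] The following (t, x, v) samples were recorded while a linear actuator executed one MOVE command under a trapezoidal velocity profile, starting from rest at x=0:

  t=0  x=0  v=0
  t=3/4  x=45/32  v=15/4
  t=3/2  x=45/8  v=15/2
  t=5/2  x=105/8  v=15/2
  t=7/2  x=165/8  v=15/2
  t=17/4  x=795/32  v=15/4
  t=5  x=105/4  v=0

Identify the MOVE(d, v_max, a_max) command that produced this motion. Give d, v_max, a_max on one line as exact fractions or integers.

final state: t=5, x=105/4, v=0 → d = 105/4
a_max = (15/4−0)/(3/4−0) = 5
max v = 15/2 over t∈[3/2,7/2] → v_max = 15/2
check: 15/2·(3/2+2) = 105/4 ✓

d=105/4 v_max=15/2 a_max=5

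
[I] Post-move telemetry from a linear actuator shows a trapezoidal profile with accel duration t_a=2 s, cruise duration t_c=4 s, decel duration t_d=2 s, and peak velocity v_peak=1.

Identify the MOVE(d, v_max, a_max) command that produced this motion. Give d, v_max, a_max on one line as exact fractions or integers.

d=6 v_max=1 a_max=1/2

a_max = 1/2
d_a = ½·1·2 = 1; d_c = 1·4 = 4
d = 2·1 + 4 = 6
t_c = 4 > 0 so v_max = 1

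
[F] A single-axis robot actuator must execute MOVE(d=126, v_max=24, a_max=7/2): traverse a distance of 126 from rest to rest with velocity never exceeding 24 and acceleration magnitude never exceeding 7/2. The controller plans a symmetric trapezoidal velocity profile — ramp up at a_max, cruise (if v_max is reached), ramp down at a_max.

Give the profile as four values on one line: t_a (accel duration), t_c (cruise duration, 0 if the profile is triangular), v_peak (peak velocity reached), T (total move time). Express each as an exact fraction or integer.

t_a=6 t_c=0 v_peak=21 T=12

vₘ²/aₘ = 24²/(7/2) = 1152/7
126 < 1152/7 so t_c = 0
v_peak = √(126·7/2) = √441 = 21
t_a = 21/(7/2) = 6; t_c = 0
T = 2·6 = 12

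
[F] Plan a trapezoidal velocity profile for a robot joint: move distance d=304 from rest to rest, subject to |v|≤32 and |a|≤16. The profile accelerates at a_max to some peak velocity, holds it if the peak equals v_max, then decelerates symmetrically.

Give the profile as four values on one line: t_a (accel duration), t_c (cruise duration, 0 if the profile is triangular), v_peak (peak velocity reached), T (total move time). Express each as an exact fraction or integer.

t_a=2 t_c=15/2 v_peak=32 T=23/2

vₘ²/aₘ = 32²/16 = 64
304 ≥ 64 so v_max reached
t_a = 32/16 = 2; v_peak = 32
d_cruise = 304 − 64 = 240; t_c = 240/32 = 15/2
T = 2·2 + 15/2 = 23/2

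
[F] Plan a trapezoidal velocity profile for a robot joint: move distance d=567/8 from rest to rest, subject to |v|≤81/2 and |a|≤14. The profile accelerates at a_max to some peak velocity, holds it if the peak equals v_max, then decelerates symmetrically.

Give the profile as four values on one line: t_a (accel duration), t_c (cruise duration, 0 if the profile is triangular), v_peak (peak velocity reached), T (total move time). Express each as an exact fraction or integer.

t_a=9/4 t_c=0 v_peak=63/2 T=9/2

(v_max)²/a_max = (81/2)²/14 = 6561/56
567/8 < 6561/56 so t_c = 0
v_peak = √(567/8·14) = √(3969/4) = 63/2
t_a = (63/2)/14 = 9/4; t_c = 0
T = 2·9/4 = 9/2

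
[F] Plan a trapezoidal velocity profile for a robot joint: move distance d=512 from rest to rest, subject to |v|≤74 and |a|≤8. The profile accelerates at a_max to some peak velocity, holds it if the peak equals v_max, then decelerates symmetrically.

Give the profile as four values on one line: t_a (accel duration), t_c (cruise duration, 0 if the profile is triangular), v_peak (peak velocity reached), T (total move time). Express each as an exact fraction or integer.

vₘ²/aₘ = 74²/8 = 1369/2
512 < 1369/2 → triangular
v_peak = √(512·8) = √4096 = 64
t_a = 64/8 = 8; t_c = 0
T = 2·8 = 16

t_a=8 t_c=0 v_peak=64 T=16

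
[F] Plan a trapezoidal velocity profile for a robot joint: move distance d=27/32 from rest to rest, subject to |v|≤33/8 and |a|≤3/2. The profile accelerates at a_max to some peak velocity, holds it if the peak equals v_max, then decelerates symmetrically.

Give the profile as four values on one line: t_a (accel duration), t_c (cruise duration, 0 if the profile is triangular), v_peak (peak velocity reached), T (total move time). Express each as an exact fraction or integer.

v_max²/a_max = (33/8)²/(3/2) = 363/32
27/32 < 363/32 ⇒ no cruise
v_peak = √(27/32·3/2) = √(81/64) = 9/8
t_a = (9/8)/(3/2) = 3/4; t_c = 0
T = 2·3/4 = 3/2

t_a=3/4 t_c=0 v_peak=9/8 T=3/2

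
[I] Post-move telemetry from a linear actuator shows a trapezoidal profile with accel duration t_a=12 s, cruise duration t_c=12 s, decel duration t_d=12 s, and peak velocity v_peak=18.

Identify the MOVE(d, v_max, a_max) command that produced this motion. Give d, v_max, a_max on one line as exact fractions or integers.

d=432 v_max=18 a_max=3/2

a_max = 18/12 = 3/2
d_a = ½·18·12 = 108; d_c = 18·12 = 216
d = 2·108 + 216 = 432
t_c = 12 > 0 so v_max = 18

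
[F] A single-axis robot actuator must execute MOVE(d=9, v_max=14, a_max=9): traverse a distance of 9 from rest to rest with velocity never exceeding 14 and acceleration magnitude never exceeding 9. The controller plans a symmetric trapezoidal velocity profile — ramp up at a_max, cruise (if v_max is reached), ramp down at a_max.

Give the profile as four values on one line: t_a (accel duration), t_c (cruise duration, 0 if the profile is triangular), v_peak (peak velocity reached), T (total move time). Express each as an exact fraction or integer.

t_a=1 t_c=0 v_peak=9 T=2

(v_max)²/a_max = 14²/9 = 196/9
9 < 196/9 so t_c = 0
v_peak = √(9·9) = √81 = 9
t_a = 9/9 = 1; t_c = 0
T = 2·1 = 2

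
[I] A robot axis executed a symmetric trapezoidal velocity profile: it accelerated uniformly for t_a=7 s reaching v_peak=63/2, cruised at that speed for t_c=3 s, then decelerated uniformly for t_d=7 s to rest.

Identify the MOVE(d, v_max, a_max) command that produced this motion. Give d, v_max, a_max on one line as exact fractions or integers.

a_max = (63/2)/7 = 9/2
d_a = ½·63/2·7 = 441/4; d_c = 63/2·3 = 189/2
d = 2·441/4 + 189/2 = 315
t_c = 3 > 0 so v_max = 63/2

d=315 v_max=63/2 a_max=9/2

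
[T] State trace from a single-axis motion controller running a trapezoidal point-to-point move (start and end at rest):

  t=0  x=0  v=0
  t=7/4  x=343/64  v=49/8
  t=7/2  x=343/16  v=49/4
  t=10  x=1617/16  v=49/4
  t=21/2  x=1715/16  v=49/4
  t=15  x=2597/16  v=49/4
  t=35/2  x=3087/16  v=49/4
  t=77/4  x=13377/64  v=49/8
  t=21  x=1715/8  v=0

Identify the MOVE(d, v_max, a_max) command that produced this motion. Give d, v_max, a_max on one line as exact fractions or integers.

d=1715/8 v_max=49/4 a_max=7/2

final state: t=21, x=1715/8, v=0 → d = 1715/8
a_max = (49/8−0)/(7/4−0) = 7/2
max v = 49/4 over t∈[7/2,35/2] → v_max = 49/4
check: 49/4·(7/2+14) = 1715/8 ✓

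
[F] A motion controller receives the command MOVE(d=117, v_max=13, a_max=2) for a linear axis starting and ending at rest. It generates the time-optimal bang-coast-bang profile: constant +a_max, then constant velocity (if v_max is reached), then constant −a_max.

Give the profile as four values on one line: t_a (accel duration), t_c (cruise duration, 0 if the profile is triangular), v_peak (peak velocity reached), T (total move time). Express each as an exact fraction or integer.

(v_max)²/a_max = 13²/2 = 169/2
117 ≥ 169/2 → trapezoidal
t_a = 13/2; v_peak = 13
d_cruise = 117 − 169/2 = 65/2; t_c = (65/2)/13 = 5/2
T = 2·13/2 + 5/2 = 31/2

t_a=13/2 t_c=5/2 v_peak=13 T=31/2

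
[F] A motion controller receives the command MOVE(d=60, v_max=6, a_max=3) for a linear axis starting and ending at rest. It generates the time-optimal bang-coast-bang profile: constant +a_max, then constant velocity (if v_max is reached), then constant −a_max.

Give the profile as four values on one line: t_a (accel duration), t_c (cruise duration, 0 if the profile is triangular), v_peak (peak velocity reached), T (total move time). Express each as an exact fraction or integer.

vₘ²/aₘ = 6²/3 = 12
60 ≥ 12 so v_max reached
t_a = 6/3 = 2; v_peak = 6
d_cruise = 60 − 12 = 48; t_c = 48/6 = 8
T = 2·2 + 8 = 12

t_a=2 t_c=8 v_peak=6 T=12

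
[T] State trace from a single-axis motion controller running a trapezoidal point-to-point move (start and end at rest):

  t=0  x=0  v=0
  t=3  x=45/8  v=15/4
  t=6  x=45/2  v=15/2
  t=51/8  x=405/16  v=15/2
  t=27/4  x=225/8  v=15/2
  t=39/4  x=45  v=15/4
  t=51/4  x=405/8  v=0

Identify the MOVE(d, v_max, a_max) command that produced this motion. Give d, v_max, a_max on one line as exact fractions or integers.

final state: t=51/4, x=405/8, v=0 → d = 405/8
a_max = (15/4−0)/(3−0) = 5/4
max v = 15/2 over t∈[6,27/4] → v_max = 15/2
check: 15/2·(6+3/4) = 405/8 ✓

d=405/8 v_max=15/2 a_max=5/4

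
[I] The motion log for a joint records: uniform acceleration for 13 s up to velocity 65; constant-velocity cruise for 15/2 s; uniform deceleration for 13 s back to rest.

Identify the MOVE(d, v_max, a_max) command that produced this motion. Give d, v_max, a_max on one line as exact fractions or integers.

a_max = 65/13 = 5
d_a = ½·65·13 = 845/2; d_c = 65·15/2 = 975/2
d = 2·845/2 + 975/2 = 2665/2
t_c = 15/2 > 0 ⇒ limit active, v_max = 65

d=2665/2 v_max=65 a_max=5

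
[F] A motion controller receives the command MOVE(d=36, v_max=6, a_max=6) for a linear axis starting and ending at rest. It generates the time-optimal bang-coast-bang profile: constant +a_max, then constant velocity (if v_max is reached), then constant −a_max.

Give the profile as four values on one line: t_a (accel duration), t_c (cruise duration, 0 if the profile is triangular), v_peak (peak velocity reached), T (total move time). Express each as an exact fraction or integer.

v_max²/a_max = 6²/6 = 6
36 ≥ 6 so v_max reached
t_a = 6/6 = 1; v_peak = 6
d_cruise = 36 − 6 = 30; t_c = 30/6 = 5
T = 2·1 + 5 = 7

t_a=1 t_c=5 v_peak=6 T=7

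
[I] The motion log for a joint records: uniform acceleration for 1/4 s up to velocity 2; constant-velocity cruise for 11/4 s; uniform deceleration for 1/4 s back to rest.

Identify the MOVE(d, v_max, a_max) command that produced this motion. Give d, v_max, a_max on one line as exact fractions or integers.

a_max = 2/(1/4) = 8
d_a = ½·2·1/4 = 1/4; d_c = 2·11/4 = 11/2
d = 2·1/4 + 11/2 = 6
t_c = 11/4 > 0 so v_max = 2

d=6 v_max=2 a_max=8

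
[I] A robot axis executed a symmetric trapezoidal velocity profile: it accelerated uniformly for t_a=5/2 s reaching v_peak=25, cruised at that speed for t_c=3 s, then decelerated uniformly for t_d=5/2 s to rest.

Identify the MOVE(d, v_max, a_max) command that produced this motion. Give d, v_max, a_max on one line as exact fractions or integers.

d=275/2 v_max=25 a_max=10

a_max = 25/(5/2) = 10
d_a = ½·25·5/2 = 125/4; d_c = 25·3 = 75
d = 2·125/4 + 75 = 275/2
t_c = 3 > 0 so v_max = 25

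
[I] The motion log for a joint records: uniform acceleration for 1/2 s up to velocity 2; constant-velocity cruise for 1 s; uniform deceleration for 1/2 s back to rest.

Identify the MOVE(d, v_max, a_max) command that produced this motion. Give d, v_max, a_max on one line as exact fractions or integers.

d=3 v_max=2 a_max=4

a_max = 2/(1/2) = 4
d_a = ½·2·1/2 = 1/2; d_c = 2·1 = 2
d = 2·1/2 + 2 = 3
t_c = 1 > 0 so v_max = 2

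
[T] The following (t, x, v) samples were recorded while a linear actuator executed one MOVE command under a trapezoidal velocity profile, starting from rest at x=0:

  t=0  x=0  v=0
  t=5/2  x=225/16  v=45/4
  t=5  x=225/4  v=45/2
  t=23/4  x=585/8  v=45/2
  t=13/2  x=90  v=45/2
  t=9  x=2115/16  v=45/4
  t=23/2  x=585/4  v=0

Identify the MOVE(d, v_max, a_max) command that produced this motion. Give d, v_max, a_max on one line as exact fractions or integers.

d=585/4 v_max=45/2 a_max=9/2

final state: t=23/2, x=585/4, v=0 → d = 585/4
a_max = (45/4−0)/(5/2−0) = 9/2
max v = 45/2 over t∈[5,13/2] → v_max = 45/2
check: 45/2·(5+3/2) = 585/4 ✓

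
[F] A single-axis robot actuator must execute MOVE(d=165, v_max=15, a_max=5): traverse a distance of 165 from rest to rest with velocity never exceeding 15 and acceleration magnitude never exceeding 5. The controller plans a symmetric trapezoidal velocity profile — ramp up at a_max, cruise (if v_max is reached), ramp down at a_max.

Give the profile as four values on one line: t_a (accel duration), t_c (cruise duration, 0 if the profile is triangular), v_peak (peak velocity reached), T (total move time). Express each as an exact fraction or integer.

(v_max)²/a_max = 15²/5 = 45
165 ≥ 45 so v_max reached
t_a = 15/5 = 3; v_peak = 15
d_cruise = 165 − 45 = 120; t_c = 120/15 = 8
T = 2·3 + 8 = 14

t_a=3 t_c=8 v_peak=15 T=14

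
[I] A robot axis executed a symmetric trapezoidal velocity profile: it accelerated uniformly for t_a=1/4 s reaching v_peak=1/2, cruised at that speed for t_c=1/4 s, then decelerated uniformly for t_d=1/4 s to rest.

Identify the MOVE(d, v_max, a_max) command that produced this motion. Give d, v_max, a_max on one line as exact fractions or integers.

d=1/4 v_max=1/2 a_max=2

a_max = (1/2)/(1/4) = 2
d_a = ½·1/2·1/4 = 1/16; d_c = 1/2·1/4 = 1/8
d = 2·1/16 + 1/8 = 1/4
t_c = 1/4 > 0 so v_max = 1/2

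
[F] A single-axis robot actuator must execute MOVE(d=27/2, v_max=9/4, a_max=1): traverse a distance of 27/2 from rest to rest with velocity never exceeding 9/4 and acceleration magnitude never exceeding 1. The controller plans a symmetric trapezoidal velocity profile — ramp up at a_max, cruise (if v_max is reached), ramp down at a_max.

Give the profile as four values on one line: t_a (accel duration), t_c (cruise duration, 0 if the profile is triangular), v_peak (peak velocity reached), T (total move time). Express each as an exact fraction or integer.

t_a=9/4 t_c=15/4 v_peak=9/4 T=33/4

vₘ²/aₘ = (9/4)²/1 = 81/16
27/2 ≥ 81/16 → trapezoidal
t_a = (9/4)/1 = 9/4; v_peak = 9/4
d_cruise = 27/2 − 81/16 = 135/16; t_c = (135/16)/(9/4) = 15/4
T = 2·9/4 + 15/4 = 33/4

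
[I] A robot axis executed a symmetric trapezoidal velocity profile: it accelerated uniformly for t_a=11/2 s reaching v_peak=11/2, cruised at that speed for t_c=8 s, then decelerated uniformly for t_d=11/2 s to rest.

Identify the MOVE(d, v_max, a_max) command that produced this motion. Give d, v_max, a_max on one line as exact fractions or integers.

a_max = (11/2)/(11/2) = 1
d_a = ½·11/2·11/2 = 121/8; d_c = 11/2·8 = 44
d = 2·121/8 + 44 = 297/4
t_c = 8 > 0 so v_max = 11/2

d=297/4 v_max=11/2 a_max=1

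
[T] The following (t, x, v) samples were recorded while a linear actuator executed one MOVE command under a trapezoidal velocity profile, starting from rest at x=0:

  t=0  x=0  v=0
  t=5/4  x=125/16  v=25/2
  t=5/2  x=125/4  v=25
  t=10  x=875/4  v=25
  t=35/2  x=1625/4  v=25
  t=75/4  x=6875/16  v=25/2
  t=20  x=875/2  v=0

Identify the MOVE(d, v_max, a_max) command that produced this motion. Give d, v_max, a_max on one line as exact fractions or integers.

d=875/2 v_max=25 a_max=10

final state: t=20, x=875/2, v=0 → d = 875/2
a_max = (25/2−0)/(5/4−0) = 10
max v = 25 over t∈[5/2,35/2] → v_max = 25
check: 25·(5/2+15) = 875/2 ✓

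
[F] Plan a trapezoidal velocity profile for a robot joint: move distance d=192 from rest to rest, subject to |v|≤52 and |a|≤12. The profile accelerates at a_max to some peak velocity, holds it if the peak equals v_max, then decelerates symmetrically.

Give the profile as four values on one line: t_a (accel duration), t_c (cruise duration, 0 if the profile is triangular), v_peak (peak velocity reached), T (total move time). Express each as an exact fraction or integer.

t_a=4 t_c=0 v_peak=48 T=8

v_max²/a_max = 52²/12 = 676/3
192 < 676/3 so t_c = 0
v_peak = √(192·12) = √2304 = 48
t_a = 48/12 = 4; t_c = 0
T = 2·4 = 8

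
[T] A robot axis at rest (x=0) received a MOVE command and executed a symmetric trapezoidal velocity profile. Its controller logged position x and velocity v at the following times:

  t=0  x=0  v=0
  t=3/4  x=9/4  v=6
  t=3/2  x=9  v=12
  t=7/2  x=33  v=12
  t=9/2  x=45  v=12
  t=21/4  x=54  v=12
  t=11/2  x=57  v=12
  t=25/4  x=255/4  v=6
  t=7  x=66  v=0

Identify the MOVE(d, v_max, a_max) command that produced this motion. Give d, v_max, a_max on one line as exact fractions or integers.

final state: t=7, x=66, v=0 → d = 66
a_max = (6−0)/(3/4−0) = 8
max v = 12 over t∈[3/2,11/2] → v_max = 12
check: 12·(3/2+4) = 66 ✓

d=66 v_max=12 a_max=8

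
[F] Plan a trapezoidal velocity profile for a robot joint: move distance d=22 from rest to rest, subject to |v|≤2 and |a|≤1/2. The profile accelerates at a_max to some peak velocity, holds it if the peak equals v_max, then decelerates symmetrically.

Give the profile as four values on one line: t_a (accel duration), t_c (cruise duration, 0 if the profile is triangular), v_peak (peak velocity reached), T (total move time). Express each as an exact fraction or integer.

t_a=4 t_c=7 v_peak=2 T=15

vₘ²/aₘ = 2²/(1/2) = 8
22 ≥ 8 so v_max reached
t_a = 2/(1/2) = 4; v_peak = 2
d_cruise = 22 − 8 = 14; t_c = 14/2 = 7
T = 2·4 + 7 = 15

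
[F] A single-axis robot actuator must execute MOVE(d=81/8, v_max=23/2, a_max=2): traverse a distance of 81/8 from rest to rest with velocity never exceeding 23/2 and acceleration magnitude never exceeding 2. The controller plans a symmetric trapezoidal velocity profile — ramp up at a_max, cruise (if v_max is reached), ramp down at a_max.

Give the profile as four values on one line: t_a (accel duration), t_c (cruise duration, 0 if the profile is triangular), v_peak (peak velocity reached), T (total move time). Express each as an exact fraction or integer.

v_max²/a_max = (23/2)²/2 = 529/8
81/8 < 529/8 so t_c = 0
v_peak = √(81/8·2) = √(81/4) = 9/2
t_a = (9/2)/2 = 9/4; t_c = 0
T = 2·9/4 = 9/2

t_a=9/4 t_c=0 v_peak=9/2 T=9/2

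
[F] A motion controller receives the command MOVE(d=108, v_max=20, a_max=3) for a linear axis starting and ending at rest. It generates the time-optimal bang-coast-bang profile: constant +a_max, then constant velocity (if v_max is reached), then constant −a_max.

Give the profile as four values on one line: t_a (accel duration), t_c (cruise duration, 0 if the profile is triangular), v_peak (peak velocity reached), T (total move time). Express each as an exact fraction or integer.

t_a=6 t_c=0 v_peak=18 T=12

vₘ²/aₘ = 20²/3 = 400/3
108 < 400/3 so t_c = 0
v_peak = √(108·3) = √324 = 18
t_a = 18/3 = 6; t_c = 0
T = 2·6 = 12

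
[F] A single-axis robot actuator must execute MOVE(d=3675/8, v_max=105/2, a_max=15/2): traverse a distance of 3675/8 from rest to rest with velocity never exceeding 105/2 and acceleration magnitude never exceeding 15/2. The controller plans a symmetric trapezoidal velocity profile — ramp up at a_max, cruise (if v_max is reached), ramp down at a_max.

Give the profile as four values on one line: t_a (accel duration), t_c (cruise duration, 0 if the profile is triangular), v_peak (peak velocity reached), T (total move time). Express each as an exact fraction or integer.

v_max²/a_max = (105/2)²/(15/2) = 735/2
3675/8 ≥ 735/2 → trapezoidal
t_a = (105/2)/(15/2) = 7; v_peak = 105/2
d_cruise = 3675/8 − 735/2 = 735/8; t_c = (735/8)/(105/2) = 7/4
T = 2·7 + 7/4 = 63/4

t_a=7 t_c=7/4 v_peak=105/2 T=63/4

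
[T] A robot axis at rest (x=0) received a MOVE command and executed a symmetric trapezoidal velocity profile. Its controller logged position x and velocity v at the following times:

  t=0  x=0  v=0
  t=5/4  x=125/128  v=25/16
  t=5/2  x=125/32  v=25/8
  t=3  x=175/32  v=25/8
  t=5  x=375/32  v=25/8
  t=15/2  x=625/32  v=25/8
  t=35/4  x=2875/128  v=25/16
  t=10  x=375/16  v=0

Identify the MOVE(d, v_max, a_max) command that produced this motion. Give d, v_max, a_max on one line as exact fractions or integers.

d=375/16 v_max=25/8 a_max=5/4

final state: t=10, x=375/16, v=0 → d = 375/16
a_max = (25/16−0)/(5/4−0) = 5/4
max v = 25/8 over t∈[5/2,15/2] → v_max = 25/8
check: 25/8·(5/2+5) = 375/16 ✓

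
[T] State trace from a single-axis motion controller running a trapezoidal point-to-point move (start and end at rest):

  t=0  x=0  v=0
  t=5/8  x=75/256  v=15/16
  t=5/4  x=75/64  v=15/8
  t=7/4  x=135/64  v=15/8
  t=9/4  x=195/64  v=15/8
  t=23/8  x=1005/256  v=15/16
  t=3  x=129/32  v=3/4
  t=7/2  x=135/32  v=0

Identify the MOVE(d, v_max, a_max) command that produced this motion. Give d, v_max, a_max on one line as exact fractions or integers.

d=135/32 v_max=15/8 a_max=3/2

final state: t=7/2, x=135/32, v=0 → d = 135/32
a_max = (15/16−0)/(5/8−0) = 3/2
max v = 15/8 over t∈[5/4,9/4] → v_max = 15/8
check: 15/8·(5/4+1) = 135/32 ✓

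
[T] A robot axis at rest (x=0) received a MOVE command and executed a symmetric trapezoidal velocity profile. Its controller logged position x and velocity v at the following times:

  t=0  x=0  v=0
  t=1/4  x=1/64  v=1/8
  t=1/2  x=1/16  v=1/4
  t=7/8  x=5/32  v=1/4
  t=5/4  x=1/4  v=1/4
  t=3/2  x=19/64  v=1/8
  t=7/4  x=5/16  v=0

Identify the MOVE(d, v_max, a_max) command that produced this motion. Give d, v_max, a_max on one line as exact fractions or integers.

d=5/16 v_max=1/4 a_max=1/2

final state: t=7/4, x=5/16, v=0 → d = 5/16
a_max = (1/8−0)/(1/4−0) = 1/2
max v = 1/4 over t∈[1/2,5/4] → v_max = 1/4
check: 1/4·(1/2+3/4) = 5/16 ✓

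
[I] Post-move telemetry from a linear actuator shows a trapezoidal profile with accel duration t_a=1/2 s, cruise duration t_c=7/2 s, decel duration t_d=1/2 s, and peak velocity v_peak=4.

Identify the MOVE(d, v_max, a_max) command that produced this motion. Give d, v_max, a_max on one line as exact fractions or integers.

d=16 v_max=4 a_max=8

a_max = 4/(1/2) = 8
d_a = ½·4·1/2 = 1; d_c = 4·7/2 = 14
d = 2·1 + 14 = 16
t_c = 7/2 > 0 → v_max = v_peak = 4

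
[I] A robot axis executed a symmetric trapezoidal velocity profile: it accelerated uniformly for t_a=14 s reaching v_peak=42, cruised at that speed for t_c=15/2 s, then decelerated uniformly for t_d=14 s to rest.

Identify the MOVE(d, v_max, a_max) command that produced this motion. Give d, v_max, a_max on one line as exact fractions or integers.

a_max = 42/14 = 3
d_a = ½·42·14 = 294; d_c = 42·15/2 = 315
d = 2·294 + 315 = 903
t_c = 15/2 > 0 → v_max = v_peak = 42

d=903 v_max=42 a_max=3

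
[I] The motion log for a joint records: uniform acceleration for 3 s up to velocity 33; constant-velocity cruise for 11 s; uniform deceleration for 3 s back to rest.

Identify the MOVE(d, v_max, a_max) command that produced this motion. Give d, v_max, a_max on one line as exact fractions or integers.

a_max = 33/3 = 11
d_a = ½·33·3 = 99/2; d_c = 33·11 = 363
d = 2·99/2 + 363 = 462
t_c = 11 > 0 ⇒ limit active, v_max = 33

d=462 v_max=33 a_max=11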